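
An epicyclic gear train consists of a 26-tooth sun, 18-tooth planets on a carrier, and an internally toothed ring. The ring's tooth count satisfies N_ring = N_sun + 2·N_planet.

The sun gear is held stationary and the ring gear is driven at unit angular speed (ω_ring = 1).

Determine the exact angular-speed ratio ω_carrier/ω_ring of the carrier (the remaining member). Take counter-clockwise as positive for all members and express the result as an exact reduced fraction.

31/44

N_ring = 26 + 2·18 = 62
26(ω_s−ω_c) = −62(ω_r−ω_c),  ω_s=0, ω_r=1
26(0−ω_c) = −62(1−ω_c)  ⇒  88ω_c = 62  ⇒  ω_c = 31/44
ω_c/ω_r = 31/44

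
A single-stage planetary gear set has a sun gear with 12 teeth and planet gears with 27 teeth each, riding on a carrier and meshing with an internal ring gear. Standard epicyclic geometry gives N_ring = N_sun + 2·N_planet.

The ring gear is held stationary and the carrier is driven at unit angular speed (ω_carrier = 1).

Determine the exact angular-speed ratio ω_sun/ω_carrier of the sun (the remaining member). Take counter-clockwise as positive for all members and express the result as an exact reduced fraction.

N_ring = 12 + 2·27 = 66
12(ω_s−ω_c) = −66(ω_r−ω_c),  ω_r=0, ω_c=1
ω_s = 1 − (66/12)(0−1) = 13/2
ω_s/ω_c = 13/2

13/2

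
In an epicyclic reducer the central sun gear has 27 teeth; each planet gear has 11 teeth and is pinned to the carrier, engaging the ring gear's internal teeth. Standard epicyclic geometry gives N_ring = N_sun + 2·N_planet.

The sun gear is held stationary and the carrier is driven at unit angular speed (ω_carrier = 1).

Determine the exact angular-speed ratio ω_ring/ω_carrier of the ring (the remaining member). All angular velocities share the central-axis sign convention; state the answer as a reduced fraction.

76/49

N_ring = 27 + 2·11 = 49
27(ω_s−ω_c) = −49(ω_r−ω_c),  ω_s=0, ω_c=1
ω_r = 1 − (27/49)(0−1) = 76/49
ω_r/ω_c = 76/49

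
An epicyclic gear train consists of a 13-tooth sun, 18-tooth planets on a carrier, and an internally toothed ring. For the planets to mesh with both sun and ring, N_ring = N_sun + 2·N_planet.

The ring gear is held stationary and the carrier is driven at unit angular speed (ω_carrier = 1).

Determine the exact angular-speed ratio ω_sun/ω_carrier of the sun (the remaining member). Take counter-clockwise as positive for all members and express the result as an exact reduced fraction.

N_ring = 13 + 2·18 = 49
13(ω_s−ω_c) = −49(ω_r−ω_c),  ω_r=0, ω_c=1
ω_s = 1 − (49/13)(0−1) = 62/13
ω_s/ω_c = 62/13

62/13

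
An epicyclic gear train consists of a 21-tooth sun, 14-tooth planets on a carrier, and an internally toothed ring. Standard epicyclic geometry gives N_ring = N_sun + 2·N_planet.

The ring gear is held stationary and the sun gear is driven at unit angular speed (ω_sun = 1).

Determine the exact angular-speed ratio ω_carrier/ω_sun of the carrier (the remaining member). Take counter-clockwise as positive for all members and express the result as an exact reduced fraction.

3/10

N_ring = 21 + 2·14 = 49
21(ω_s−ω_c) = −49(ω_r−ω_c),  ω_r=0, ω_s=1
21(1−ω_c) = −49(0−ω_c)  ⇒  70ω_c = 21  ⇒  ω_c = 3/10
ω_c/ω_s = 3/10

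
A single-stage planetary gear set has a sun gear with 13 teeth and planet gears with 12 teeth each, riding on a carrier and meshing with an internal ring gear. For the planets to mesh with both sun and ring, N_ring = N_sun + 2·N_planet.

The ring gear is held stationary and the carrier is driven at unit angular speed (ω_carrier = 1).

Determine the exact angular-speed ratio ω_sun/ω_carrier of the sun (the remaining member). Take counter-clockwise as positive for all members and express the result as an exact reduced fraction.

N_ring = 13 + 2·12 = 37
13(ω_s−ω_c) = −37(ω_r−ω_c),  ω_r=0, ω_c=1
ω_s = 1 − (37/13)(0−1) = 50/13
ω_s/ω_c = 50/13

50/13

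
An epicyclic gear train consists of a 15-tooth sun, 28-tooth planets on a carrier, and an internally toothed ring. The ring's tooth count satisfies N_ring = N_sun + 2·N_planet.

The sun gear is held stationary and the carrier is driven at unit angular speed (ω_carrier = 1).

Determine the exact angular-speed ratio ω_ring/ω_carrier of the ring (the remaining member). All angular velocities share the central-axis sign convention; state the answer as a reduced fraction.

N_ring = 15 + 2·28 = 71
15(ω_s−ω_c) = −71(ω_r−ω_c),  ω_s=0, ω_c=1
ω_r = 1 − (15/71)(0−1) = 86/71
ω_r/ω_c = 86/71

86/71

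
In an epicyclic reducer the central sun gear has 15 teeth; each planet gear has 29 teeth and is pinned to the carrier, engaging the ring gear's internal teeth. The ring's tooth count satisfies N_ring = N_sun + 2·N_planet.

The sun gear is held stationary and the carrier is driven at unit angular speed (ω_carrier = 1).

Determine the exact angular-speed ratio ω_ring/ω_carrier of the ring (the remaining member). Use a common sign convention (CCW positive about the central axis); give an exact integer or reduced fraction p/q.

88/73

N_ring = 15 + 2·29 = 73
15(ω_s−ω_c) = −73(ω_r−ω_c),  ω_s=0, ω_c=1
ω_r = 1 − (15/73)(0−1) = 88/73
ω_r/ω_c = 88/73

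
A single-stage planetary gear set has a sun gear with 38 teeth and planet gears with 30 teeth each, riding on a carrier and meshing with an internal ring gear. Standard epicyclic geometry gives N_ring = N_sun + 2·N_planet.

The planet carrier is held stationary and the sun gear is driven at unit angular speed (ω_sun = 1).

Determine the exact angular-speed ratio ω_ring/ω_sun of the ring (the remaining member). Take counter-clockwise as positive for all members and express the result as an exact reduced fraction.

N_ring = 38 + 2·30 = 98
38(ω_s−ω_c) = −98(ω_r−ω_c),  ω_c=0, ω_s=1
ω_r = 0 − (38/98)(1−0) = -19/49
ω_r/ω_s = -19/49

-19/49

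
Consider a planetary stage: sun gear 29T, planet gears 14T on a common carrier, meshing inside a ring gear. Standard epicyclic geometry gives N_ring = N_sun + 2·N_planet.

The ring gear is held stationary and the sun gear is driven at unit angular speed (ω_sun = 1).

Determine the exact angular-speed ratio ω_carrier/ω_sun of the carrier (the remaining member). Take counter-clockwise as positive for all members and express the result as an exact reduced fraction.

29/86

N_ring = 29 + 2·14 = 57
29(ω_s−ω_c) = −57(ω_r−ω_c),  ω_r=0, ω_s=1
29(1−ω_c) = −57(0−ω_c)  ⇒  86ω_c = 29  ⇒  ω_c = 29/86
ω_c/ω_s = 29/86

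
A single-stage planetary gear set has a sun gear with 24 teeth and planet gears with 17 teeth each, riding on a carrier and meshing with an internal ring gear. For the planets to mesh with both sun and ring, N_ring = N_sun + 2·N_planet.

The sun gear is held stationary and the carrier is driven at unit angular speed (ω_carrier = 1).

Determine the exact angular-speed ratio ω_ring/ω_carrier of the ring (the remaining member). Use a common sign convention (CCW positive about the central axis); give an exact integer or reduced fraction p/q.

N_ring = 24 + 2·17 = 58
24(ω_s−ω_c) = −58(ω_r−ω_c),  ω_s=0, ω_c=1
ω_r = 1 − (24/58)(0−1) = 41/29
ω_r/ω_c = 41/29

41/29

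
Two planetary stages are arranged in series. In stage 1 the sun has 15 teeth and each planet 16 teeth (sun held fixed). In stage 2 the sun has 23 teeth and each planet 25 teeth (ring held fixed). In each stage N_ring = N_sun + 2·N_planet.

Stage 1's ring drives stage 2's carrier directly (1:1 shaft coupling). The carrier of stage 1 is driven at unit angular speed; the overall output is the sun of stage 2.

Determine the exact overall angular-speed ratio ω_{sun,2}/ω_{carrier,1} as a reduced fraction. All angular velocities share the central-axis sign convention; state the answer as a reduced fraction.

Stage 1: N_ring = 15 + 2·16 = 47
Stage 1: 15(ω_s−ω_c) = −47(ω_r−ω_c),  ω_s=0, ω_c=1
Stage 1: ω_r = 1 − (15/47)(0−1) = 62/47
  ⇒ ω_r¹/ω_c¹ = 62/47
Stage 2: N_ring = 23 + 2·25 = 73
Stage 2: 23(ω_s−ω_c) = −73(ω_r−ω_c),  ω_r=0, ω_c=1
Stage 2: ω_s = 1 − (73/23)(0−1) = 96/23
  ⇒ ω_s²/ω_c² = 96/23
Coupling ω_c² = ω_r¹ ⇒ overall = 62/47 × 96/23 = 5952/1081

5952/1081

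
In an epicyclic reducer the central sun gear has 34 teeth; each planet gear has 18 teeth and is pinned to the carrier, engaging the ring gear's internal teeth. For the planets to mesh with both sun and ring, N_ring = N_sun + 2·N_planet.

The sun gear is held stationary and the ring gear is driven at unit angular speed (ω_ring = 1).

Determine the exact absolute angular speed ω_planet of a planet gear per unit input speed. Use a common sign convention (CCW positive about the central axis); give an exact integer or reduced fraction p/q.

35/18

N_ring = 34 + 2·18 = 70
34(ω_s−ω_c) = −70(ω_r−ω_c),  ω_s=0, ω_r=1
34(0−ω_c) = −70(1−ω_c)  ⇒  104ω_c = 70  ⇒  ω_c = 35/52
sun–planet: 34·(0−35/52) = −18·(ω_p−ω_c)  ⇒  ω_p−ω_c = −(34/18)·(-35/52) = 595/468
ω_p = 35/52 + 595/468 = 35/18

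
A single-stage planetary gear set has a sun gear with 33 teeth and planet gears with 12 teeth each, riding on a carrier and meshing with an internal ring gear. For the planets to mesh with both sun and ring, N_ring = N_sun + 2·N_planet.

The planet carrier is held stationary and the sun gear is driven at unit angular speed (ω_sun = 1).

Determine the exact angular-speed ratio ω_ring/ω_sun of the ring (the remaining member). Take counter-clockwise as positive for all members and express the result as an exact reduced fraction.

N_ring = 33 + 2·12 = 57
33(ω_s−ω_c) = −57(ω_r−ω_c),  ω_c=0, ω_s=1
ω_r = 0 − (33/57)(1−0) = -11/19
ω_r/ω_s = -11/19

-11/19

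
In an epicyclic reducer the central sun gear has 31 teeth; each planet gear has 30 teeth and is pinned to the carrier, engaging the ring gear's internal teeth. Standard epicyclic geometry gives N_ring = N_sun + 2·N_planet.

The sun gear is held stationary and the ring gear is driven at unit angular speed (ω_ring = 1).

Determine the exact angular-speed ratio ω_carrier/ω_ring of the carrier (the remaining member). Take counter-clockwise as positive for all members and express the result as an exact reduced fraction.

N_ring = 31 + 2·30 = 91
31(ω_s−ω_c) = −91(ω_r−ω_c),  ω_s=0, ω_r=1
31(0−ω_c) = −91(1−ω_c)  ⇒  122ω_c = 91  ⇒  ω_c = 91/122
ω_c/ω_r = 91/122

91/122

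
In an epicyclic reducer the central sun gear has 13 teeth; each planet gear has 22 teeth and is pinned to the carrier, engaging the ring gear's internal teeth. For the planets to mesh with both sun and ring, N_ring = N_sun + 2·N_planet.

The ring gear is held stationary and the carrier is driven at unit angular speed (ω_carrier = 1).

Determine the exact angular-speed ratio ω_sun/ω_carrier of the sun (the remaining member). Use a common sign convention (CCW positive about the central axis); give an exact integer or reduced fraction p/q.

N_ring = 13 + 2·22 = 57
13(ω_s−ω_c) = −57(ω_r−ω_c),  ω_r=0, ω_c=1
ω_s = 1 − (57/13)(0−1) = 70/13
ω_s/ω_c = 70/13

70/13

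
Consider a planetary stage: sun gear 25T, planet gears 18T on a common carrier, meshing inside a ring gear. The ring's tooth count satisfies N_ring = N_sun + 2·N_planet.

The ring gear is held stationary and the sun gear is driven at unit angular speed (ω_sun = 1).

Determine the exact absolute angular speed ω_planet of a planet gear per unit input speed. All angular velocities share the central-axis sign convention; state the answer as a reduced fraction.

-25/36

N_ring = 25 + 2·18 = 61
25(ω_s−ω_c) = −61(ω_r−ω_c),  ω_r=0, ω_s=1
25(1−ω_c) = −61(0−ω_c)  ⇒  86ω_c = 25  ⇒  ω_c = 25/86
sun–planet: 25·(1−25/86) = −18·(ω_p−ω_c)  ⇒  ω_p−ω_c = −(25/18)·(61/86) = -1525/1548
ω_p = 25/86 − 1525/1548 = -25/36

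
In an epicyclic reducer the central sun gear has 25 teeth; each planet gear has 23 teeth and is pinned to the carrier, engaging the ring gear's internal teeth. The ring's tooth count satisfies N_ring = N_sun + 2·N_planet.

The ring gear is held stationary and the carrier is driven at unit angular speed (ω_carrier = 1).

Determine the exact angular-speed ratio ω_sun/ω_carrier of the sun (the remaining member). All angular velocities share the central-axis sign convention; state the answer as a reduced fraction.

N_ring = 25 + 2·23 = 71
25(ω_s−ω_c) = −71(ω_r−ω_c),  ω_r=0, ω_c=1
ω_s = 1 − (71/25)(0−1) = 96/25
ω_s/ω_c = 96/25

96/25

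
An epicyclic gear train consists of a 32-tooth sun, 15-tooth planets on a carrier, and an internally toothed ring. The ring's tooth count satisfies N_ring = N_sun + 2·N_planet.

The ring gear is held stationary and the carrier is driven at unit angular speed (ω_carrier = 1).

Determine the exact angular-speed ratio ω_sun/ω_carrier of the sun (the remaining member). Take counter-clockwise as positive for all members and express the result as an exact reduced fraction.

47/16

N_ring = 32 + 2·15 = 62
32(ω_s−ω_c) = −62(ω_r−ω_c),  ω_r=0, ω_c=1
ω_s = 1 − (62/32)(0−1) = 47/16
ω_s/ω_c = 47/16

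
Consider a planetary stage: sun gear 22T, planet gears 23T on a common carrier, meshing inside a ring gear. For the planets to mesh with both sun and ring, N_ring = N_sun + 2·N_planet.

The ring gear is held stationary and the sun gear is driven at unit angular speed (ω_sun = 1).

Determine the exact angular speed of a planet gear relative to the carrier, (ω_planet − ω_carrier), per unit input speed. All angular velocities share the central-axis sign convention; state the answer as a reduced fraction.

N_ring = 22 + 2·23 = 68
22(ω_s−ω_c) = −68(ω_r−ω_c),  ω_r=0, ω_s=1
22(1−ω_c) = −68(0−ω_c)  ⇒  90ω_c = 22  ⇒  ω_c = 11/45
sun–planet: 22·(1−11/45) = −23·(ω_p−ω_c)  ⇒  ω_p−ω_c = −(22/23)·(34/45) = -748/1035

-748/1035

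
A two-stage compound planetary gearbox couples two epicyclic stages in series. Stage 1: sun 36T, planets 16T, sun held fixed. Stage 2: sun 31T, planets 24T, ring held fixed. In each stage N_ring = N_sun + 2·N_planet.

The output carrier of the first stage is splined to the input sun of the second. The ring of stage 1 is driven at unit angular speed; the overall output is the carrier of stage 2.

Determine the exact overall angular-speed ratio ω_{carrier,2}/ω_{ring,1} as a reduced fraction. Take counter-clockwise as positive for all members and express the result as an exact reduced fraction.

Stage 1: N_ring = 36 + 2·16 = 68
Stage 1: 36(ω_s−ω_c) = −68(ω_r−ω_c),  ω_s=0, ω_r=1
Stage 1: 36(0−ω_c) = −68(1−ω_c)  ⇒  104ω_c = 68  ⇒  ω_c = 17/26
  ⇒ ω_c¹/ω_r¹ = 17/26
Stage 2: N_ring = 31 + 2·24 = 79
Stage 2: 31(ω_s−ω_c) = −79(ω_r−ω_c),  ω_r=0, ω_s=1
Stage 2: 31(1−ω_c) = −79(0−ω_c)  ⇒  110ω_c = 31  ⇒  ω_c = 31/110
  ⇒ ω_c²/ω_s² = 31/110
Coupling ω_s² = ω_c¹ ⇒ overall = 17/26 × 31/110 = 527/2860

527/2860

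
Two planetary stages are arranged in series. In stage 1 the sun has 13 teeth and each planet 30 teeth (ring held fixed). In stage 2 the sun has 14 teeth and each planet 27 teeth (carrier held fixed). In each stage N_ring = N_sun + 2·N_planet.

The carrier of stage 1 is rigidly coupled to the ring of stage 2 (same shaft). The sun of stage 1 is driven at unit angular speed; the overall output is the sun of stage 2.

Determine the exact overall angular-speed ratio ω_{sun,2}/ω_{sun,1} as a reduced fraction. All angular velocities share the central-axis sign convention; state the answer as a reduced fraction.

Stage 1: N_ring = 13 + 2·30 = 73
Stage 1: 13(ω_s−ω_c) = −73(ω_r−ω_c),  ω_r=0, ω_s=1
Stage 1: 13(1−ω_c) = −73(0−ω_c)  ⇒  86ω_c = 13  ⇒  ω_c = 13/86
  ⇒ ω_c¹/ω_s¹ = 13/86
Stage 2: N_ring = 14 + 2·27 = 68
Stage 2: 14(ω_s−ω_c) = −68(ω_r−ω_c),  ω_c=0, ω_r=1
Stage 2: ω_s = 0 − (68/14)(1−0) = -34/7
  ⇒ ω_s²/ω_r² = -34/7
Coupling ω_r² = ω_c¹ ⇒ overall = 13/86 × -34/7 = -221/301

-221/301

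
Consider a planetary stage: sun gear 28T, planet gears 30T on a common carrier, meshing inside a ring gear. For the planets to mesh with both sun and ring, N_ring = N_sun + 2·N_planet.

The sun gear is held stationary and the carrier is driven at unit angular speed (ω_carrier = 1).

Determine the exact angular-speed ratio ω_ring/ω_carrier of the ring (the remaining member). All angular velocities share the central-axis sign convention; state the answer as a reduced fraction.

N_ring = 28 + 2·30 = 88
28(ω_s−ω_c) = −88(ω_r−ω_c),  ω_s=0, ω_c=1
ω_r = 1 − (28/88)(0−1) = 29/22
ω_r/ω_c = 29/22

29/22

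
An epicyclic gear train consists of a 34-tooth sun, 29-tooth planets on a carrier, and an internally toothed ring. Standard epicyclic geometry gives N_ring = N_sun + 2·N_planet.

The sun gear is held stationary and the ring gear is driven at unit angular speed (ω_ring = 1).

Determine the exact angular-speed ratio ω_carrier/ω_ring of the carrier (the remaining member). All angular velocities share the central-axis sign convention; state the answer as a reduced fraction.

N_ring = 34 + 2·29 = 92
34(ω_s−ω_c) = −92(ω_r−ω_c),  ω_s=0, ω_r=1
34(0−ω_c) = −92(1−ω_c)  ⇒  126ω_c = 92  ⇒  ω_c = 46/63
ω_c/ω_r = 46/63

46/63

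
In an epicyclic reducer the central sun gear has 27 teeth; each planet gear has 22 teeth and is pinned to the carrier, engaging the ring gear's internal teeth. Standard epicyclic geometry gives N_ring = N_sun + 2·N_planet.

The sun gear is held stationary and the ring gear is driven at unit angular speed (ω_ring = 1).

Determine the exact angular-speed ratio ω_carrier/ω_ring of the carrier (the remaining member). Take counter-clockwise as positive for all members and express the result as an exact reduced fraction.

71/98

N_ring = 27 + 2·22 = 71
27(ω_s−ω_c) = −71(ω_r−ω_c),  ω_s=0, ω_r=1
27(0−ω_c) = −71(1−ω_c)  ⇒  98ω_c = 71  ⇒  ω_c = 71/98
ω_c/ω_r = 71/98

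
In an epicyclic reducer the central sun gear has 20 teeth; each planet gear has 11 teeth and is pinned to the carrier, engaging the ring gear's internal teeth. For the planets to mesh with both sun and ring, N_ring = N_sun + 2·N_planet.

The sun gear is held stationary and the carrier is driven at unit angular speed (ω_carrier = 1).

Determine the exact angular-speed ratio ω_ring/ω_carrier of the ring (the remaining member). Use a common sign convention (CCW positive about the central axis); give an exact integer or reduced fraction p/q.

31/21

N_ring = 20 + 2·11 = 42
20(ω_s−ω_c) = −42(ω_r−ω_c),  ω_s=0, ω_c=1
ω_r = 1 − (20/42)(0−1) = 31/21
ω_r/ω_c = 31/21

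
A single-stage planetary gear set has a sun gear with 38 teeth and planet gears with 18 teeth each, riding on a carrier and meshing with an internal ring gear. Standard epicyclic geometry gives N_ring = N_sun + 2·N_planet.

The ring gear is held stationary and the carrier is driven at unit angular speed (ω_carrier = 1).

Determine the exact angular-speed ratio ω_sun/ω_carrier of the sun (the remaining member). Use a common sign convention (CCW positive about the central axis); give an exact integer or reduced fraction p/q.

56/19

N_ring = 38 + 2·18 = 74
38(ω_s−ω_c) = −74(ω_r−ω_c),  ω_r=0, ω_c=1
ω_s = 1 − (74/38)(0−1) = 56/19
ω_s/ω_c = 56/19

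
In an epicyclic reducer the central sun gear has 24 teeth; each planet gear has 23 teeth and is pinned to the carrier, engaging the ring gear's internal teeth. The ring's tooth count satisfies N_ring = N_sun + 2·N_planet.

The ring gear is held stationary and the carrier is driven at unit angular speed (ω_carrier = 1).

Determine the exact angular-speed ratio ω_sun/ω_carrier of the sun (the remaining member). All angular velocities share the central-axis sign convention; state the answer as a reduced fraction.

N_ring = 24 + 2·23 = 70
24(ω_s−ω_c) = −70(ω_r−ω_c),  ω_r=0, ω_c=1
ω_s = 1 − (70/24)(0−1) = 47/12
ω_s/ω_c = 47/12

47/12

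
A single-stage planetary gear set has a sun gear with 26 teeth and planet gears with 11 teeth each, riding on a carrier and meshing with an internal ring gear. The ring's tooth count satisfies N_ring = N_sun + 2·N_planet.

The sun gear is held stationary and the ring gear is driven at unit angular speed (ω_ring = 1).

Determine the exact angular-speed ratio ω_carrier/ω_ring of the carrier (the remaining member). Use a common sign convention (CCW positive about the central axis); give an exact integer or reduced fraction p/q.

24/37

N_ring = 26 + 2·11 = 48
26(ω_s−ω_c) = −48(ω_r−ω_c),  ω_s=0, ω_r=1
26(0−ω_c) = −48(1−ω_c)  ⇒  74ω_c = 48  ⇒  ω_c = 24/37
ω_c/ω_r = 24/37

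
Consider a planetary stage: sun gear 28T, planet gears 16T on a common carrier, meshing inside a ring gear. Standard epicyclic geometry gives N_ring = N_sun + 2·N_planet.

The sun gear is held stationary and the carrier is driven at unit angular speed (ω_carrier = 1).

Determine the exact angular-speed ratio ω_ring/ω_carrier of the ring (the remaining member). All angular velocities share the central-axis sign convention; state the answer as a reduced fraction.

N_ring = 28 + 2·16 = 60
28(ω_s−ω_c) = −60(ω_r−ω_c),  ω_s=0, ω_c=1
ω_r = 1 − (28/60)(0−1) = 22/15
ω_r/ω_c = 22/15

22/15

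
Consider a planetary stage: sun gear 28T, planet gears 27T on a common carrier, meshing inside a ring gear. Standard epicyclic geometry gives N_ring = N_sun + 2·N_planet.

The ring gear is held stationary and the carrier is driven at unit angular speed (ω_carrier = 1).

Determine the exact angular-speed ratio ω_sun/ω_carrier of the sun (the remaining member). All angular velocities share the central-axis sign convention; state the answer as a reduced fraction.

55/14

N_ring = 28 + 2·27 = 82
28(ω_s−ω_c) = −82(ω_r−ω_c),  ω_r=0, ω_c=1
ω_s = 1 − (82/28)(0−1) = 55/14
ω_s/ω_c = 55/14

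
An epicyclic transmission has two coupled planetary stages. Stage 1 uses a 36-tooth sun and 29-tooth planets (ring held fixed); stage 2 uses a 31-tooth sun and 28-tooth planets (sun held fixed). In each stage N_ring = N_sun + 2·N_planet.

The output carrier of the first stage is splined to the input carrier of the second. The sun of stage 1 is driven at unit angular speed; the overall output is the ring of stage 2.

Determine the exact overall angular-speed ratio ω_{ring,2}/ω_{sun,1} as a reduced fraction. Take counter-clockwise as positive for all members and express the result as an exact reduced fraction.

708/1885

Stage 1: N_ring = 36 + 2·29 = 94
Stage 1: 36(ω_s−ω_c) = −94(ω_r−ω_c),  ω_r=0, ω_s=1
Stage 1: 36(1−ω_c) = −94(0−ω_c)  ⇒  130ω_c = 36  ⇒  ω_c = 18/65
  ⇒ ω_c¹/ω_s¹ = 18/65
Stage 2: N_ring = 31 + 2·28 = 87
Stage 2: 31(ω_s−ω_c) = −87(ω_r−ω_c),  ω_s=0, ω_c=1
Stage 2: ω_r = 1 − (31/87)(0−1) = 118/87
  ⇒ ω_r²/ω_c² = 118/87
Coupling ω_c² = ω_c¹ ⇒ overall = 18/65 × 118/87 = 708/1885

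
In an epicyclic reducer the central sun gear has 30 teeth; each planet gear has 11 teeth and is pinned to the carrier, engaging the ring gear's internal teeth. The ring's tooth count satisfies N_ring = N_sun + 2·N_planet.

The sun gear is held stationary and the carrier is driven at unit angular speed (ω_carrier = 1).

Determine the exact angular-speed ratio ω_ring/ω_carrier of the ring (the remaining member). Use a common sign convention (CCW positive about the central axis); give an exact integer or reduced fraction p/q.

N_ring = 30 + 2·11 = 52
30(ω_s−ω_c) = −52(ω_r−ω_c),  ω_s=0, ω_c=1
ω_r = 1 − (30/52)(0−1) = 41/26
ω_r/ω_c = 41/26

41/26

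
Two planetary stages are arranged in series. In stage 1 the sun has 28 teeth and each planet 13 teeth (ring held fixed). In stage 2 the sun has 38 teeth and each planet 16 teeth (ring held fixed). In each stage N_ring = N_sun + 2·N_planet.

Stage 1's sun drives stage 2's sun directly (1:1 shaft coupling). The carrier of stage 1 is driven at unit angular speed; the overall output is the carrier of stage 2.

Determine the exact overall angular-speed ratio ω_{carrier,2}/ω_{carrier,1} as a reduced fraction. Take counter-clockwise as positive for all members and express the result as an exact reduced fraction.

779/756

Stage 1: N_ring = 28 + 2·13 = 54
Stage 1: 28(ω_s−ω_c) = −54(ω_r−ω_c),  ω_r=0, ω_c=1
Stage 1: ω_s = 1 − (54/28)(0−1) = 41/14
  ⇒ ω_s¹/ω_c¹ = 41/14
Stage 2: N_ring = 38 + 2·16 = 70
Stage 2: 38(ω_s−ω_c) = −70(ω_r−ω_c),  ω_r=0, ω_s=1
Stage 2: 38(1−ω_c) = −70(0−ω_c)  ⇒  108ω_c = 38  ⇒  ω_c = 19/54
  ⇒ ω_c²/ω_s² = 19/54
Coupling ω_s² = ω_s¹ ⇒ overall = 41/14 × 19/54 = 779/756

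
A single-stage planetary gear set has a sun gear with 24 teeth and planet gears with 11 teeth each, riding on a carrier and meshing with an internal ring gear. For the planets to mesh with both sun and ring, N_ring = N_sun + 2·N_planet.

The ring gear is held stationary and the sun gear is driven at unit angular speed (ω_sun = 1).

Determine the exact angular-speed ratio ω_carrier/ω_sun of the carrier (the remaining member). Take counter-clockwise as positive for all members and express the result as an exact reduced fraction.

12/35

N_ring = 24 + 2·11 = 46
24(ω_s−ω_c) = −46(ω_r−ω_c),  ω_r=0, ω_s=1
24(1−ω_c) = −46(0−ω_c)  ⇒  70ω_c = 24  ⇒  ω_c = 12/35
ω_c/ω_s = 12/35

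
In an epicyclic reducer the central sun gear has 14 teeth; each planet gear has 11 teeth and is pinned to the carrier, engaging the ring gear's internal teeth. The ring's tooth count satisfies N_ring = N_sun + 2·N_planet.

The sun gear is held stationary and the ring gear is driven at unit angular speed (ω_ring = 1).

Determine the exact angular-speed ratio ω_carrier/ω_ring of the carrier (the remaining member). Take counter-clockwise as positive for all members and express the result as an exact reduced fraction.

N_ring = 14 + 2·11 = 36
14(ω_s−ω_c) = −36(ω_r−ω_c),  ω_s=0, ω_r=1
14(0−ω_c) = −36(1−ω_c)  ⇒  50ω_c = 36  ⇒  ω_c = 18/25
ω_c/ω_r = 18/25

18/25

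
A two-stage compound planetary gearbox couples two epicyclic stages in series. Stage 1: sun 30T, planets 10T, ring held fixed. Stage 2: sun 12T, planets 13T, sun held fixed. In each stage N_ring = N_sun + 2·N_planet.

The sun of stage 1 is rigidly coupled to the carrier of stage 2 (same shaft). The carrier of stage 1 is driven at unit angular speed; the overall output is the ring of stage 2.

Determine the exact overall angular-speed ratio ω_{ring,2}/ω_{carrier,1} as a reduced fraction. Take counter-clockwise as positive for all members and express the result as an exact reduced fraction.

200/57

Stage 1: N_ring = 30 + 2·10 = 50
Stage 1: 30(ω_s−ω_c) = −50(ω_r−ω_c),  ω_r=0, ω_c=1
Stage 1: ω_s = 1 − (50/30)(0−1) = 8/3
  ⇒ ω_s¹/ω_c¹ = 8/3
Stage 2: N_ring = 12 + 2·13 = 38
Stage 2: 12(ω_s−ω_c) = −38(ω_r−ω_c),  ω_s=0, ω_c=1
Stage 2: ω_r = 1 − (12/38)(0−1) = 25/19
  ⇒ ω_r²/ω_c² = 25/19
Coupling ω_c² = ω_s¹ ⇒ overall = 8/3 × 25/19 = 200/57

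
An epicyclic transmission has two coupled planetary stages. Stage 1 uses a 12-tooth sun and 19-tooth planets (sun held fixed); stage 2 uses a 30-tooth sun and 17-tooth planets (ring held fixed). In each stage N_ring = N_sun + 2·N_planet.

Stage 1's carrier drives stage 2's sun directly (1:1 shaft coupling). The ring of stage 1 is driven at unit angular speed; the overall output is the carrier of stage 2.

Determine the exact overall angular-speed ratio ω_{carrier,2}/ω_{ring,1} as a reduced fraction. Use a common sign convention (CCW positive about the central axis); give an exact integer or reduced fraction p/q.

Stage 1: N_ring = 12 + 2·19 = 50
Stage 1: 12(ω_s−ω_c) = −50(ω_r−ω_c),  ω_s=0, ω_r=1
Stage 1: 12(0−ω_c) = −50(1−ω_c)  ⇒  62ω_c = 50  ⇒  ω_c = 25/31
  ⇒ ω_c¹/ω_r¹ = 25/31
Stage 2: N_ring = 30 + 2·17 = 64
Stage 2: 30(ω_s−ω_c) = −64(ω_r−ω_c),  ω_r=0, ω_s=1
Stage 2: 30(1−ω_c) = −64(0−ω_c)  ⇒  94ω_c = 30  ⇒  ω_c = 15/47
  ⇒ ω_c²/ω_s² = 15/47
Coupling ω_s² = ω_c¹ ⇒ overall = 25/31 × 15/47 = 375/1457

375/1457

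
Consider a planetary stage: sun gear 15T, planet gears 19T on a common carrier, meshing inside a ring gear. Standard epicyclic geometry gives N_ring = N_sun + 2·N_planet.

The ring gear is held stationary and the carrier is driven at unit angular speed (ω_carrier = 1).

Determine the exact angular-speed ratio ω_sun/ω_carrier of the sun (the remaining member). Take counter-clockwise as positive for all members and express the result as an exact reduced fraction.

N_ring = 15 + 2·19 = 53
15(ω_s−ω_c) = −53(ω_r−ω_c),  ω_r=0, ω_c=1
ω_s = 1 − (53/15)(0−1) = 68/15
ω_s/ω_c = 68/15

68/15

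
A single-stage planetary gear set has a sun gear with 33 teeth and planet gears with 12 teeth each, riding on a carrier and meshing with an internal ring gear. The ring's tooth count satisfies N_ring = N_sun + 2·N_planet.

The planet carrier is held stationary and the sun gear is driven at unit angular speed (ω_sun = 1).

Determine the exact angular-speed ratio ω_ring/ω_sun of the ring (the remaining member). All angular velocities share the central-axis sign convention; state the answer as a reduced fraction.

-11/19

N_ring = 33 + 2·12 = 57
33(ω_s−ω_c) = −57(ω_r−ω_c),  ω_c=0, ω_s=1
ω_r = 0 − (33/57)(1−0) = -11/19
ω_r/ω_s = -11/19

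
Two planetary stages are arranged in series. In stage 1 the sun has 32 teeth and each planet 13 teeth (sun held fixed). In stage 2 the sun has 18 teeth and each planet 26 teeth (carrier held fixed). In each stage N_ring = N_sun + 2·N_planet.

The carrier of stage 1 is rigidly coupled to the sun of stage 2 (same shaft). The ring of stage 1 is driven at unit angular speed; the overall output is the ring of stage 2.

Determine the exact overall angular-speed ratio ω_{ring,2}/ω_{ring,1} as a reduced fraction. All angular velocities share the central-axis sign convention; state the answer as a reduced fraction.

Stage 1: N_ring = 32 + 2·13 = 58
Stage 1: 32(ω_s−ω_c) = −58(ω_r−ω_c),  ω_s=0, ω_r=1
Stage 1: 32(0−ω_c) = −58(1−ω_c)  ⇒  90ω_c = 58  ⇒  ω_c = 29/45
  ⇒ ω_c¹/ω_r¹ = 29/45
Stage 2: N_ring = 18 + 2·26 = 70
Stage 2: 18(ω_s−ω_c) = −70(ω_r−ω_c),  ω_c=0, ω_s=1
Stage 2: ω_r = 0 − (18/70)(1−0) = -9/35
  ⇒ ω_r²/ω_s² = -9/35
Coupling ω_s² = ω_c¹ ⇒ overall = 29/45 × -9/35 = -29/175

-29/175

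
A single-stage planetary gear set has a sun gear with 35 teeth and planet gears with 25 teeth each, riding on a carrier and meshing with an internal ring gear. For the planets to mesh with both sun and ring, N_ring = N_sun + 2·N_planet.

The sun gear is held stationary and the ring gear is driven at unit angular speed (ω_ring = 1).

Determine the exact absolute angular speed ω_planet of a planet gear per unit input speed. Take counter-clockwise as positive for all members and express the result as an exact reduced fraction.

17/10

N_ring = 35 + 2·25 = 85
35(ω_s−ω_c) = −85(ω_r−ω_c),  ω_s=0, ω_r=1
35(0−ω_c) = −85(1−ω_c)  ⇒  120ω_c = 85  ⇒  ω_c = 17/24
sun–planet: 35·(0−17/24) = −25·(ω_p−ω_c)  ⇒  ω_p−ω_c = −(35/25)·(-17/24) = 119/120
ω_p = 17/24 + 119/120 = 17/10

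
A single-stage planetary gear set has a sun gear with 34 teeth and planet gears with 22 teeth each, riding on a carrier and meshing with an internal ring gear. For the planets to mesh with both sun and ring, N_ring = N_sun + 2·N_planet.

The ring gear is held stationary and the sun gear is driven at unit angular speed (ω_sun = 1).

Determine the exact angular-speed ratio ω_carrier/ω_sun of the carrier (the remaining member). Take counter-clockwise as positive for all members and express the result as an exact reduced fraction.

N_ring = 34 + 2·22 = 78
34(ω_s−ω_c) = −78(ω_r−ω_c),  ω_r=0, ω_s=1
34(1−ω_c) = −78(0−ω_c)  ⇒  112ω_c = 34  ⇒  ω_c = 17/56
ω_c/ω_s = 17/56

17/56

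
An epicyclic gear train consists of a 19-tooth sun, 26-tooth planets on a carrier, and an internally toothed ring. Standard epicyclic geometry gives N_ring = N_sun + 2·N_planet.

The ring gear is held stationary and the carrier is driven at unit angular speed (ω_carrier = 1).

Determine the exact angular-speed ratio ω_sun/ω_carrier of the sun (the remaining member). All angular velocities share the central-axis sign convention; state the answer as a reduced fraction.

90/19

N_ring = 19 + 2·26 = 71
19(ω_s−ω_c) = −71(ω_r−ω_c),  ω_r=0, ω_c=1
ω_s = 1 − (71/19)(0−1) = 90/19
ω_s/ω_c = 90/19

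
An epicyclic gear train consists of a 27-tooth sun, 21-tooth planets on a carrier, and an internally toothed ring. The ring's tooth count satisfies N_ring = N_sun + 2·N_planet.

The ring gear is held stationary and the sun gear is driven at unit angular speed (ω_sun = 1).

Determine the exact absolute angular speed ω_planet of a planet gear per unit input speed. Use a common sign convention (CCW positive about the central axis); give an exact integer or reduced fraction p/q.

N_ring = 27 + 2·21 = 69
27(ω_s−ω_c) = −69(ω_r−ω_c),  ω_r=0, ω_s=1
27(1−ω_c) = −69(0−ω_c)  ⇒  96ω_c = 27  ⇒  ω_c = 9/32
sun–planet: 27·(1−9/32) = −21·(ω_p−ω_c)  ⇒  ω_p−ω_c = −(27/21)·(23/32) = -207/224
ω_p = 9/32 − 207/224 = -9/14

-9/14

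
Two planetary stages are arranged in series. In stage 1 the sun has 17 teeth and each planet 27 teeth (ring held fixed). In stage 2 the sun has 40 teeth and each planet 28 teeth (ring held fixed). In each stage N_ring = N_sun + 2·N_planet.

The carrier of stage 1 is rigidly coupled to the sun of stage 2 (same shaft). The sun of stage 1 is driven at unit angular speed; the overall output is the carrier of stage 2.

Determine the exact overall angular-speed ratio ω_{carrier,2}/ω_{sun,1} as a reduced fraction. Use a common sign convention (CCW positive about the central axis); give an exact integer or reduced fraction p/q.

5/88

Stage 1: N_ring = 17 + 2·27 = 71
Stage 1: 17(ω_s−ω_c) = −71(ω_r−ω_c),  ω_r=0, ω_s=1
Stage 1: 17(1−ω_c) = −71(0−ω_c)  ⇒  88ω_c = 17  ⇒  ω_c = 17/88
  ⇒ ω_c¹/ω_s¹ = 17/88
Stage 2: N_ring = 40 + 2·28 = 96
Stage 2: 40(ω_s−ω_c) = −96(ω_r−ω_c),  ω_r=0, ω_s=1
Stage 2: 40(1−ω_c) = −96(0−ω_c)  ⇒  136ω_c = 40  ⇒  ω_c = 5/17
  ⇒ ω_c²/ω_s² = 5/17
Coupling ω_s² = ω_c¹ ⇒ overall = 17/88 × 5/17 = 5/88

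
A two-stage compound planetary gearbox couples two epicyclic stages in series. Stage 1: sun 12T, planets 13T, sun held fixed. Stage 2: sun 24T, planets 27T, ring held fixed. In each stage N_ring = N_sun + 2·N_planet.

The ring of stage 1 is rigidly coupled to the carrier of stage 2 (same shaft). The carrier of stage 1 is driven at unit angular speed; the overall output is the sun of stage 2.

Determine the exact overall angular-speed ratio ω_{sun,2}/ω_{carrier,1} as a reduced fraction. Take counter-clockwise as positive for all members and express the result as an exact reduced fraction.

Stage 1: N_ring = 12 + 2·13 = 38
Stage 1: 12(ω_s−ω_c) = −38(ω_r−ω_c),  ω_s=0, ω_c=1
Stage 1: ω_r = 1 − (12/38)(0−1) = 25/19
  ⇒ ω_r¹/ω_c¹ = 25/19
Stage 2: N_ring = 24 + 2·27 = 78
Stage 2: 24(ω_s−ω_c) = −78(ω_r−ω_c),  ω_r=0, ω_c=1
Stage 2: ω_s = 1 − (78/24)(0−1) = 17/4
  ⇒ ω_s²/ω_c² = 17/4
Coupling ω_c² = ω_r¹ ⇒ overall = 25/19 × 17/4 = 425/76

425/76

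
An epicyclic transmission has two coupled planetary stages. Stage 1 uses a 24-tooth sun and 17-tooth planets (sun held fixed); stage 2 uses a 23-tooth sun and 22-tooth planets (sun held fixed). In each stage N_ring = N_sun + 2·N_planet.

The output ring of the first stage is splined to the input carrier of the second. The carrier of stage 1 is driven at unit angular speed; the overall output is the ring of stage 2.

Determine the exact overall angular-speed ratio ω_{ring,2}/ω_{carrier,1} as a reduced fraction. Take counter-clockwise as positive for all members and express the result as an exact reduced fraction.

3690/1943

Stage 1: N_ring = 24 + 2·17 = 58
Stage 1: 24(ω_s−ω_c) = −58(ω_r−ω_c),  ω_s=0, ω_c=1
Stage 1: ω_r = 1 − (24/58)(0−1) = 41/29
  ⇒ ω_r¹/ω_c¹ = 41/29
Stage 2: N_ring = 23 + 2·22 = 67
Stage 2: 23(ω_s−ω_c) = −67(ω_r−ω_c),  ω_s=0, ω_c=1
Stage 2: ω_r = 1 − (23/67)(0−1) = 90/67
  ⇒ ω_r²/ω_c² = 90/67
Coupling ω_c² = ω_r¹ ⇒ overall = 41/29 × 90/67 = 3690/1943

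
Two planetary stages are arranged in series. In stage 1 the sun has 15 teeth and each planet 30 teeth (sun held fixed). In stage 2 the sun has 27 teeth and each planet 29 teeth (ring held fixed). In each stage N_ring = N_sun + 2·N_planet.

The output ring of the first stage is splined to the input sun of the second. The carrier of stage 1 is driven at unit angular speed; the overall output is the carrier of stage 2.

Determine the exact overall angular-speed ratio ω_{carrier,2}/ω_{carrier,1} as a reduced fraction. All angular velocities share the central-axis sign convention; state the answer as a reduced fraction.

Stage 1: N_ring = 15 + 2·30 = 75
Stage 1: 15(ω_s−ω_c) = −75(ω_r−ω_c),  ω_s=0, ω_c=1
Stage 1: ω_r = 1 − (15/75)(0−1) = 6/5
  ⇒ ω_r¹/ω_c¹ = 6/5
Stage 2: N_ring = 27 + 2·29 = 85
Stage 2: 27(ω_s−ω_c) = −85(ω_r−ω_c),  ω_r=0, ω_s=1
Stage 2: 27(1−ω_c) = −85(0−ω_c)  ⇒  112ω_c = 27  ⇒  ω_c = 27/112
  ⇒ ω_c²/ω_s² = 27/112
Coupling ω_s² = ω_r¹ ⇒ overall = 6/5 × 27/112 = 81/280

81/280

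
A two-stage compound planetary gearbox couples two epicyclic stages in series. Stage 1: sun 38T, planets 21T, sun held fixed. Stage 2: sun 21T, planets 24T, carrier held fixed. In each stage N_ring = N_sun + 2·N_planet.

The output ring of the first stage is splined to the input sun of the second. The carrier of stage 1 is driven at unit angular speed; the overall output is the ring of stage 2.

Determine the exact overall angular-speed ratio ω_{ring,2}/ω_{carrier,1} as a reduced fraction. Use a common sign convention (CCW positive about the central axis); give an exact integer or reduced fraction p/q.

-413/920

Stage 1: N_ring = 38 + 2·21 = 80
Stage 1: 38(ω_s−ω_c) = −80(ω_r−ω_c),  ω_s=0, ω_c=1
Stage 1: ω_r = 1 − (38/80)(0−1) = 59/40
  ⇒ ω_r¹/ω_c¹ = 59/40
Stage 2: N_ring = 21 + 2·24 = 69
Stage 2: 21(ω_s−ω_c) = −69(ω_r−ω_c),  ω_c=0, ω_s=1
Stage 2: ω_r = 0 − (21/69)(1−0) = -7/23
  ⇒ ω_r²/ω_s² = -7/23
Coupling ω_s² = ω_r¹ ⇒ overall = 59/40 × -7/23 = -413/920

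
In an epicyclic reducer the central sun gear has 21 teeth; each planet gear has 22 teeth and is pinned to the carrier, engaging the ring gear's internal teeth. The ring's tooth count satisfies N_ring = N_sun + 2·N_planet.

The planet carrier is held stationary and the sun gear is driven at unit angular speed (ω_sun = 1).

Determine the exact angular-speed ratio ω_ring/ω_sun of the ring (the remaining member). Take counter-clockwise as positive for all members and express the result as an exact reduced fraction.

-21/65

N_ring = 21 + 2·22 = 65
21(ω_s−ω_c) = −65(ω_r−ω_c),  ω_c=0, ω_s=1
ω_r = 0 − (21/65)(1−0) = -21/65
ω_r/ω_s = -21/65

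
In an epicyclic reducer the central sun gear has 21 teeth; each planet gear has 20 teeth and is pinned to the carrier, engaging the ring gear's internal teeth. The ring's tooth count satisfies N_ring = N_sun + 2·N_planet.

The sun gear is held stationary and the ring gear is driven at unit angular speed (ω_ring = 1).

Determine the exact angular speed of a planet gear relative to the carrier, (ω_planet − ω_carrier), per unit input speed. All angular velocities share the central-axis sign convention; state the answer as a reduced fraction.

N_ring = 21 + 2·20 = 61
21(ω_s−ω_c) = −61(ω_r−ω_c),  ω_s=0, ω_r=1
21(0−ω_c) = −61(1−ω_c)  ⇒  82ω_c = 61  ⇒  ω_c = 61/82
sun–planet: 21·(0−61/82) = −20·(ω_p−ω_c)  ⇒  ω_p−ω_c = −(21/20)·(-61/82) = 1281/1640

1281/1640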